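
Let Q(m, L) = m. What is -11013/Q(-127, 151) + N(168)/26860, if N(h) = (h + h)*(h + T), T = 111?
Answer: 76928667/852805 ≈ 90.207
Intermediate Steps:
N(h) = 2*h*(111 + h) (N(h) = (h + h)*(h + 111) = (2*h)*(111 + h) = 2*h*(111 + h))
-11013/Q(-127, 151) + N(168)/26860 = -11013/(-127) + (2*168*(111 + 168))/26860 = -11013*(-1/127) + (2*168*279)*(1/26860) = 11013/127 + 93744*(1/26860) = 11013/127 + 23436/6715 = 76928667/852805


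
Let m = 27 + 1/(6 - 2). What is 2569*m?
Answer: 280021/4 ≈ 70005.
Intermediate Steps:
m = 109/4 (m = 27 + 1/4 = 27 + ¼ = 109/4 ≈ 27.250)
2569*m = 2569*(109/4) = 280021/4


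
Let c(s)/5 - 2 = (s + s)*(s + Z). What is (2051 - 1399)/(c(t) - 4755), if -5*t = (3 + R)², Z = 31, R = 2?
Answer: -652/6045 ≈ -0.10786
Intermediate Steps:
t = -5 (t = -(3 + 2)²/5 = -⅕*5² = -⅕*25 = -5)
c(s) = 10 + 10*s*(31 + s) (c(s) = 10 + 5*((s + s)*(s + 31)) = 10 + 5*((2*s)*(31 + s)) = 10 + 5*(2*s*(31 + s)) = 10 + 10*s*(31 + s))
(2051 - 1399)/(c(t) - 4755) = (2051 - 1399)/((10 + 10*(-5)² + 310*(-5)) - 4755) = 652/((10 + 10*25 - 1550) - 4755) = 652/((10 + 250 - 1550) - 4755) = 652/(-1290 - 4755) = 652/(-6045) = 652*(-1/6045) = -652/6045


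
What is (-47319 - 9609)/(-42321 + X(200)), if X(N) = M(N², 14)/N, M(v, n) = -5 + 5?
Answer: 18976/14107 ≈ 1.3451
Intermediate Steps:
M(v, n) = 0
X(N) = 0 (X(N) = 0/N = 0)
(-47319 - 9609)/(-42321 + X(200)) = (-47319 - 9609)/(-42321 + 0) = -56928/(-42321) = -56928*(-1/42321) = 18976/14107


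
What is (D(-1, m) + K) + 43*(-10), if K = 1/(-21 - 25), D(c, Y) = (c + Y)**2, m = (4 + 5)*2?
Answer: -6487/46 ≈ -141.02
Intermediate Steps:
m = 18 (m = 9*2 = 18)
D(c, Y) = (Y + c)**2
K = -1/46 (K = 1/(-46) = -1/46 ≈ -0.021739)
(D(-1, m) + K) + 43*(-10) = ((18 - 1)**2 - 1/46) + 43*(-10) = (17**2 - 1/46) - 430 = (289 - 1/46) - 430 = 13293/46 - 430 = -6487/46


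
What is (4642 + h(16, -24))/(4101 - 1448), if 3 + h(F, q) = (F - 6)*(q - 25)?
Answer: 4149/2653 ≈ 1.5639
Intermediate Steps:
h(F, q) = -3 + (-25 + q)*(-6 + F) (h(F, q) = -3 + (F - 6)*(q - 25) = -3 + (-6 + F)*(-25 + q) = -3 + (-25 + q)*(-6 + F))
(4642 + h(16, -24))/(4101 - 1448) = (4642 + (147 - 25*16 - 6*(-24) + 16*(-24)))/(4101 - 1448) = (4642 + (147 - 400 + 144 - 384))/2653 = (4642 - 493)*(1/2653) = 4149*(1/2653) = 4149/2653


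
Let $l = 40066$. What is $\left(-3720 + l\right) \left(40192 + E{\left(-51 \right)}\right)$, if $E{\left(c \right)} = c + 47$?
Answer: $1460673048$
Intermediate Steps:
$E{\left(c \right)} = 47 + c$
$\left(-3720 + l\right) \left(40192 + E{\left(-51 \right)}\right) = \left(-3720 + 40066\right) \left(40192 + \left(47 - 51\right)\right) = 36346 \left(40192 - 4\right) = 36346 \cdot 40188 = 1460673048$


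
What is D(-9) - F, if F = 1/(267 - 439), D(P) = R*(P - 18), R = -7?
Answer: 32509/172 ≈ 189.01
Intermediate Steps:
D(P) = 126 - 7*P (D(P) = -7*(P - 18) = -7*(-18 + P) = 126 - 7*P)
F = -1/172 (F = 1/(-172) = -1/172 ≈ -0.0058140)
D(-9) - F = (126 - 7*(-9)) - 1*(-1/172) = (126 + 63) + 1/172 = 189 + 1/172 = 32509/172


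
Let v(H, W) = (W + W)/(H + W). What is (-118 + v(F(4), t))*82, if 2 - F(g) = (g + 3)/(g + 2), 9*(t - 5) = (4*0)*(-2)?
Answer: -66748/7 ≈ -9535.4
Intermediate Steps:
t = 5 (t = 5 + ((4*0)*(-2))/9 = 5 + (0*(-2))/9 = 5 + (⅑)*0 = 5 + 0 = 5)
F(g) = 2 - (3 + g)/(2 + g) (F(g) = 2 - (g + 3)/(g + 2) = 2 - (3 + g)/(2 + g))
v(H, W) = 2*W/(H + W) (v(H, W) = (2*W)/(H + W) = 2*W/(H + W))
(-118 + v(F(4), t))*82 = (-118 + 2*5/((1 + 4)/(2 + 4) + 5))*82 = (-118 + 2*5/(5/6 + 5))*82 = (-118 + 2*5/((⅙)*5 + 5))*82 = (-118 + 2*5/(⅚ + 5))*82 = (-118 + 2*5/(35/6))*82 = (-118 + 2*5*(6/35))*82 = (-118 + 12/7)*82 = -814/7*82 = -66748/7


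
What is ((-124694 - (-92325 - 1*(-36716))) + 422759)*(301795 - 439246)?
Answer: -48612844974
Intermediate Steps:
((-124694 - (-92325 - 1*(-36716))) + 422759)*(301795 - 439246) = ((-124694 - (-92325 + 36716)) + 422759)*(-137451) = ((-124694 - 1*(-55609)) + 422759)*(-137451) = ((-124694 + 55609) + 422759)*(-137451) = (-69085 + 422759)*(-137451) = 353674*(-137451) = -48612844974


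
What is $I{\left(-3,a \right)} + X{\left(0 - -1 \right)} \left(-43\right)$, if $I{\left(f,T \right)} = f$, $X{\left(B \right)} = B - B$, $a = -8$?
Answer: $-3$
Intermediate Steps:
$X{\left(B \right)} = 0$
$I{\left(-3,a \right)} + X{\left(0 - -1 \right)} \left(-43\right) = -3 + 0 \left(-43\right) = -3 + 0 = -3$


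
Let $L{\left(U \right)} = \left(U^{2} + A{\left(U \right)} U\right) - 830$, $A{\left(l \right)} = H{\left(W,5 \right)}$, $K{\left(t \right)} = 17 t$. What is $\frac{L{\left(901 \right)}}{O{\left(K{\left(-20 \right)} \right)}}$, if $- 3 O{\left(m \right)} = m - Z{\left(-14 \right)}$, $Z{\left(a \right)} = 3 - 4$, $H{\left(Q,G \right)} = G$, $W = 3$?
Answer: $\frac{815476}{113} \approx 7216.6$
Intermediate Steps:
$Z{\left(a \right)} = -1$
$A{\left(l \right)} = 5$
$O{\left(m \right)} = - \frac{1}{3} - \frac{m}{3}$ ($O{\left(m \right)} = - \frac{m - -1}{3} = - \frac{m + 1}{3} = - \frac{1 + m}{3} = - \frac{1}{3} - \frac{m}{3}$)
$L{\left(U \right)} = -830 + U^{2} + 5 U$ ($L{\left(U \right)} = \left(U^{2} + 5 U\right) - 830 = -830 + U^{2} + 5 U$)
$\frac{L{\left(901 \right)}}{O{\left(K{\left(-20 \right)} \right)}} = \frac{-830 + 901^{2} + 5 \cdot 901}{- \frac{1}{3} - \frac{17 \left(-20\right)}{3}} = \frac{-830 + 811801 + 4505}{- \frac{1}{3} - - \frac{340}{3}} = \frac{815476}{- \frac{1}{3} + \frac{340}{3}} = \frac{815476}{113}$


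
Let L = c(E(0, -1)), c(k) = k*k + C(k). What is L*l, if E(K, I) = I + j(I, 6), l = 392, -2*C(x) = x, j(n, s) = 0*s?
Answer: 588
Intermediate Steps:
j(n, s) = 0
C(x) = -x/2
E(K, I) = I (E(K, I) = I + 0 = I)
c(k) = k² - k/2 (c(k) = k*k - k/2 = k² - k/2)
L = 3/2 (L = -(-½ - 1) = -1*(-3/2) = 3/2 ≈ 1.5000)
L*l = (3/2)*392 = 588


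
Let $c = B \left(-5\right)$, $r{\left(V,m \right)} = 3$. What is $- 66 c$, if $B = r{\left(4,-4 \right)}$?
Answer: $990$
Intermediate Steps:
$B = 3$
$c = -15$ ($c = 3 \left(-5\right) = -15$)
$- 66 c = \left(-66\right) \left(-15\right) = 990$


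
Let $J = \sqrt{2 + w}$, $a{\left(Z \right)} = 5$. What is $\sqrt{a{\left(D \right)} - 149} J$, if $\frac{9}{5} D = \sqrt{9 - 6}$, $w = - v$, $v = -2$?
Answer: $24 i \approx 24.0 i$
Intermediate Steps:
$w = 2$ ($w = \left(-1\right) \left(-2\right) = 2$)
$D = \frac{5 \sqrt{3}}{9}$ ($D = \frac{5 \sqrt{9 - 6}}{9} = \frac{5 \sqrt{3}}{9} \approx 0.96225$)
$J = 2$ ($J = \sqrt{2 + 2} = \sqrt{4} = 2$)
$\sqrt{a{\left(D \right)} - 149} J = \sqrt{5 - 149} \cdot 2 = \sqrt{-144} \cdot 2 = 12 i 2 = 24 i$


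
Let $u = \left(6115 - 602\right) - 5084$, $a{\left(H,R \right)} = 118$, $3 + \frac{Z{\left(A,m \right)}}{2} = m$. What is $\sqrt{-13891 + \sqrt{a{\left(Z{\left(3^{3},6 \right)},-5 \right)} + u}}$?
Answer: $\sqrt{-13891 + \sqrt{547}} \approx 117.76 i$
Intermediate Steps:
$Z{\left(A,m \right)} = -6 + 2 m$
$u = 429$ ($u = 5513 - 5084 = 429$)
$\sqrt{-13891 + \sqrt{a{\left(Z{\left(3^{3},6 \right)},-5 \right)} + u}} = \sqrt{-13891 + \sqrt{118 + 429}} = \sqrt{-13891 + \sqrt{547}}$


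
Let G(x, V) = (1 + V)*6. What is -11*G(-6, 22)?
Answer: -1518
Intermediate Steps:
G(x, V) = 6 + 6*V
-11*G(-6, 22) = -11*(6 + 6*22) = -11*(6 + 132) = -11*138 = -1518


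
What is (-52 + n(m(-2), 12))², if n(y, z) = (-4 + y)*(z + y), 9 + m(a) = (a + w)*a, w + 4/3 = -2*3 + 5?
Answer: 851929/81 ≈ 10518.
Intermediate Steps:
w = -7/3 (w = -4/3 + (-2*3 + 5) = -4/3 + (-6 + 5) = -4/3 - 1 = -7/3 ≈ -2.3333)
m(a) = -9 + a*(-7/3 + a) (m(a) = -9 + (a - 7/3)*a = -9 + (-7/3 + a)*a = -9 + a*(-7/3 + a))
n(y, z) = (-4 + y)*(y + z)
(-52 + n(m(-2), 12))² = (-52 + ((-9 + (-2)² - 7/3*(-2))² - 4*(-9 + (-2)² - 7/3*(-2)) - 4*12 + (-9 + (-2)² - 7/3*(-2))*12))² = (-52 + ((-9 + 4 + 14/3)² - 4*(-9 + 4 + 14/3) - 48 + (-9 + 4 + 14/3)*12))² = (-52 + ((-⅓)² - 4*(-⅓) - 48 - ⅓*12))² = (-52 + (⅑ + 4/3 - 48 - 4))² = (-52 - 455/9)² = (-923/9)² = 851929/81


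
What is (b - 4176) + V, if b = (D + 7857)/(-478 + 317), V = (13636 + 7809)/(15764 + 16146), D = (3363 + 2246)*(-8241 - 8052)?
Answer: 578894321737/1027502 ≈ 5.6340e+5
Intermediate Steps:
D = -91387437 (D = 5609*(-16293) = -91387437)
V = 4289/6382 (V = 21445/31910 = 21445*(1/31910) = 4289/6382 ≈ 0.67205)
b = 91379580/161 (b = (-91387437 + 7857)/(-478 + 317) = -91379580/(-161) = -91379580*(-1/161) = 91379580/161 ≈ 5.6758e+5)
(b - 4176) + V = (91379580/161 - 4176) + 4289/6382 = 90707244/161 + 4289/6382 = 578894321737/1027502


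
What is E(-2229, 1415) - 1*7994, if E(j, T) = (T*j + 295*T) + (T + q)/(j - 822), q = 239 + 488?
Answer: -930420994/339 ≈ -2.7446e+6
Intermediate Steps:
q = 727
E(j, T) = 295*T + T*j + (727 + T)/(-822 + j) (E(j, T) = (T*j + 295*T) + (T + 727)/(j - 822) = (295*T + T*j) + (727 + T)/(-822 + j) = 295*T + T*j + (727 + T)/(-822 + j))
E(-2229, 1415) - 1*7994 = (727 - 242489*1415 + 1415*(-2229)² - 527*1415*(-2229))/(-822 - 2229) - 1*7994 = (727 - 343121935 + 1415*4968441 + 1662176445)/(-3051) - 7994 = -(727 - 343121935 + 7030344015 + 1662176445)/3051 - 7994 = -1/3051*8349399252 - 7994 = -927711028/339 - 7994 = -930420994/339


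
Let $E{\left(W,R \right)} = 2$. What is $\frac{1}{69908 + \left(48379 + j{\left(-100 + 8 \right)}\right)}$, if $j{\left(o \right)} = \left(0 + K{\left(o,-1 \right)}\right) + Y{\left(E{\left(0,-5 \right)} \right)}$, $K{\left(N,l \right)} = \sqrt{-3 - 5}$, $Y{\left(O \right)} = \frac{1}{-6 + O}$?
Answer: $\frac{1892588}{223868083737} - \frac{32 i \sqrt{2}}{223868083737} \approx 8.454 \cdot 10^{-6} - 2.0215 \cdot 10^{-10} i$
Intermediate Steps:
$K{\left(N,l \right)} = 2 i \sqrt{2}$ ($K{\left(N,l \right)} = \sqrt{-8} = 2 i \sqrt{2}$)
$j{\left(o \right)} = - \frac{1}{4} + 2 i \sqrt{2}$ ($j{\left(o \right)} = \left(0 + 2 i \sqrt{2}\right) + \frac{1}{-6 + 2} = 2 i \sqrt{2} + \frac{1}{-4} = 2 i \sqrt{2} - \frac{1}{4} = - \frac{1}{4} + 2 i \sqrt{2}$)
$\frac{1}{69908 + \left(48379 + j{\left(-100 + 8 \right)}\right)} = \frac{1}{69908 + \left(48379 - \left(\frac{1}{4} - 2 i \sqrt{2}\right)\right)} = \frac{1}{69908 + \left(\frac{193515}{4} + 2 i \sqrt{2}\right)} = \frac{1}{\frac{473147}{4} + 2 i \sqrt{2}}$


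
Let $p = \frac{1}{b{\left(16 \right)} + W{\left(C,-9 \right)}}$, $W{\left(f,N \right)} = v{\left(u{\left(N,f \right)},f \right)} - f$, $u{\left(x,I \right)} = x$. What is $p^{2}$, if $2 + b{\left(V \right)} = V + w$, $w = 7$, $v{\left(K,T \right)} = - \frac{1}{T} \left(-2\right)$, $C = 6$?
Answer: $\frac{9}{2116} \approx 0.0042533$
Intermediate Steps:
$v{\left(K,T \right)} = \frac{2}{T}$
$b{\left(V \right)} = 5 + V$ ($b{\left(V \right)} = -2 + \left(V + 7\right) = -2 + \left(7 + V\right) = 5 + V$)
$W{\left(f,N \right)} = - f + \frac{2}{f}$ ($W{\left(f,N \right)} = \frac{2}{f} - f = - f + \frac{2}{f}$)
$p = \frac{3}{46}$ ($p = \frac{1}{\left(5 + 16\right) + \left(\left(-1\right) 6 + \frac{2}{6}\right)} = \frac{1}{21 + \left(-6 + 2 \cdot \frac{1}{6}\right)} = \frac{1}{21 + \left(-6 + \frac{1}{3}\right)} = \frac{1}{21 - \frac{17}{3}} = \frac{1}{\frac{46}{3}} = \frac{3}{46} \approx 0.065217$)
$p^{2} = \left(\frac{3}{46}\right)^{2} = \frac{9}{2116}$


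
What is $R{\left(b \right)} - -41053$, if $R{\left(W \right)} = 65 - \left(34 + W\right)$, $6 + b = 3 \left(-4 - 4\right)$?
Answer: $41114$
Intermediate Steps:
$b = -30$ ($b = -6 + 3 \left(-4 - 4\right) = -6 + 3 \left(-8\right) = -6 - 24 = -30$)
$R{\left(W \right)} = 31 - W$
$R{\left(b \right)} - -41053 = \left(31 - -30\right) - -41053 = \left(31 + 30\right) + 41053 = 61 + 41053 = 41114$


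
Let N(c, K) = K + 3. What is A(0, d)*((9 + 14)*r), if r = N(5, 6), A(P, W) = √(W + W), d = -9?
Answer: 621*I*√2 ≈ 878.23*I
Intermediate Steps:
N(c, K) = 3 + K
A(P, W) = √2*√W (A(P, W) = √(2*W) = √2*√W)
r = 9 (r = 3 + 6 = 9)
A(0, d)*((9 + 14)*r) = (√2*√(-9))*((9 + 14)*9) = (√2*(3*I))*(23*9) = (3*I*√2)*207 = 621*I*√2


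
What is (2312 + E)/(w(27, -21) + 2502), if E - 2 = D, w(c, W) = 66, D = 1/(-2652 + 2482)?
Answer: 393379/436560 ≈ 0.90109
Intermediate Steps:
D = -1/170 (D = 1/(-170) = -1/170 ≈ -0.0058824)
E = 339/170 (E = 2 - 1/170 = 339/170 ≈ 1.9941)
(2312 + E)/(w(27, -21) + 2502) = (2312 + 339/170)/(66 + 2502) = (393379/170)/2568 = (393379/170)*(1/2568) = 393379/436560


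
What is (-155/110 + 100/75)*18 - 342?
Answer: -3777/11 ≈ -343.36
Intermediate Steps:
(-155/110 + 100/75)*18 - 342 = (-155*1/110 + 100*(1/75))*18 - 342 = (-31/22 + 4/3)*18 - 342 = -5/66*18 - 342 = -15/11 - 342 = -3777/11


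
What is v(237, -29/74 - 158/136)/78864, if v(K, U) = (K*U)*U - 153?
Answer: 884299143/166409769728 ≈ 0.0053140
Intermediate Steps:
v(K, U) = -153 + K*U² (v(K, U) = K*U² - 153 = -153 + K*U²)
v(237, -29/74 - 158/136)/78864 = (-153 + 237*(-29/74 - 158/136)²)/78864 = (-153 + 237*(-29*1/74 - 158*1/136)²)*(1/78864) = (-153 + 237*(-29/74 - 79/68)²)*(1/78864) = (-153 + 237*(-3909/2516)²)*(1/78864) = (-153 + 237*(15280281/6330256))*(1/78864) = (-153 + 3621426597/6330256)*(1/78864) = (2652897429/6330256)*(1/78864) = 884299143/166409769728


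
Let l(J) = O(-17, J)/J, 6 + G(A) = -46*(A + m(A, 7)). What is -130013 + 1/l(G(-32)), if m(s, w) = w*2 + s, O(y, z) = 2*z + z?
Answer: -390038/3 ≈ -1.3001e+5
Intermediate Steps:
O(y, z) = 3*z
m(s, w) = s + 2*w (m(s, w) = 2*w + s = s + 2*w)
G(A) = -650 - 92*A (G(A) = -6 - 46*(A + (A + 2*7)) = -6 - 46*(A + (A + 14)) = -6 - 46*(A + (14 + A)) = -6 - 46*(14 + 2*A) = -6 + (-644 - 92*A) = -650 - 92*A)
l(J) = 3 (l(J) = (3*J)/J = 3)
-130013 + 1/l(G(-32)) = -130013 + 1/3 = -130013 + ⅓ = -390038/3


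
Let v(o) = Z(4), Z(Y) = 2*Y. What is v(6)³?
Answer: 512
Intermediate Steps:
v(o) = 8 (v(o) = 2*4 = 8)
v(6)³ = 8³ = 512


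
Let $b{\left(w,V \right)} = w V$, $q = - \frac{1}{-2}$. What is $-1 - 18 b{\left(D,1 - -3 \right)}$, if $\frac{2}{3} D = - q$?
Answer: $53$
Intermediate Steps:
$q = \frac{1}{2}$ ($q = \left(-1\right) \left(- \frac{1}{2}\right) = \frac{1}{2} \approx 0.5$)
$D = - \frac{3}{4}$ ($D = \frac{3 \left(\left(-1\right) \frac{1}{2}\right)}{2} = \frac{3}{2} \left(- \frac{1}{2}\right) = - \frac{3}{4} \approx -0.75$)
$b{\left(w,V \right)} = V w$
$-1 - 18 b{\left(D,1 - -3 \right)} = -1 - 18 \left(1 - -3\right) \left(- \frac{3}{4}\right) = -1 - 18 \left(1 + 3\right) \left(- \frac{3}{4}\right) = -1 - 18 \cdot 4 \left(- \frac{3}{4}\right) = -1 - -54 = -1 + 54 = 53$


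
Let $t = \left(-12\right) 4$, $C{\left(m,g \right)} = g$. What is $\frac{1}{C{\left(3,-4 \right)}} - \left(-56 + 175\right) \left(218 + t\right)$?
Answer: $- \frac{80921}{4} \approx -20230.0$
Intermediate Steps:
$t = -48$
$\frac{1}{C{\left(3,-4 \right)}} - \left(-56 + 175\right) \left(218 + t\right) = \frac{1}{-4} - \left(-56 + 175\right) \left(218 - 48\right) = - \frac{1}{4} - 119 \cdot 170 = - \frac{1}{4} - 20230 = - \frac{80921}{4}$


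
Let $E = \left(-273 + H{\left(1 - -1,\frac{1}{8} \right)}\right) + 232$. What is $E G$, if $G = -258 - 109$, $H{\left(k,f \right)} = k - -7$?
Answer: $11744$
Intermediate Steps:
$H{\left(k,f \right)} = 7 + k$ ($H{\left(k,f \right)} = k + 7 = 7 + k$)
$G = -367$
$E = -32$ ($E = \left(-273 + \left(7 + \left(1 - -1\right)\right)\right) + 232 = \left(-273 + \left(7 + \left(1 + 1\right)\right)\right) + 232 = \left(-273 + \left(7 + 2\right)\right) + 232 = \left(-273 + 9\right) + 232 = -264 + 232 = -32$)
$E G = \left(-32\right) \left(-367\right) = 11744$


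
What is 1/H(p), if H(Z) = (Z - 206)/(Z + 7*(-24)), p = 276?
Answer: 54/35 ≈ 1.5429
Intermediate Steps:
H(Z) = (-206 + Z)/(-168 + Z) (H(Z) = (-206 + Z)/(Z - 168) = (-206 + Z)/(-168 + Z))
1/H(p) = 1/((-206 + 276)/(-168 + 276)) = 1/(70/108) = 1/((1/108)*70) = 1/(35/54) = 54/35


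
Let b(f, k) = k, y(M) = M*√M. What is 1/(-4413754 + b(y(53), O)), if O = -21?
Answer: -1/4413775 ≈ -2.2656e-7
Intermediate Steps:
y(M) = M^(3/2)
1/(-4413754 + b(y(53), O)) = 1/(-4413754 - 21) = 1/(-4413775) = -1/4413775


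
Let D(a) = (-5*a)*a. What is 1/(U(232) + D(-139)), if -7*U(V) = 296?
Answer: -7/676531 ≈ -1.0347e-5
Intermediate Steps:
D(a) = -5*a²
U(V) = -296/7 (U(V) = -⅐*296 = -296/7)
1/(U(232) + D(-139)) = 1/(-296/7 - 5*(-139)²) = 1/(-296/7 - 5*19321) = 1/(-296/7 - 96605) = 1/(-676531/7) = -7/676531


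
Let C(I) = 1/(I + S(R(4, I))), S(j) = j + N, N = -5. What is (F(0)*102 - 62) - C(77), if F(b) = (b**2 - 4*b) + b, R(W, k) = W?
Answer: -4713/76 ≈ -62.013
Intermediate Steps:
S(j) = -5 + j (S(j) = j - 5 = -5 + j)
F(b) = b**2 - 3*b
C(I) = 1/(-1 + I) (C(I) = 1/(I + (-5 + 4)) = 1/(I - 1) = 1/(-1 + I))
(F(0)*102 - 62) - C(77) = ((0*(-3 + 0))*102 - 62) - 1/(-1 + 77) = ((0*(-3))*102 - 62) - 1/76 = (0*102 - 62) - 1*1/76 = (0 - 62) - 1/76 = -62 - 1/76 = -4713/76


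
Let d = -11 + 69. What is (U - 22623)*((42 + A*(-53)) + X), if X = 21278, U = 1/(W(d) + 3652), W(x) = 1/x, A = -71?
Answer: -120196129007439/211817 ≈ -5.6745e+8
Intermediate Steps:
d = 58
U = 58/211817 (U = 1/(1/58 + 3652) = 1/(211817/58) = 58/211817 ≈ 0.00027382)
(U - 22623)*((42 + A*(-53)) + X) = (58/211817 - 22623)*((42 - 71*(-53)) + 21278) = -4791935933*((42 + 3763) + 21278)/211817 = -4791935933*(3805 + 21278)/211817 = -4791935933/211817*25083 = -120196129007439/211817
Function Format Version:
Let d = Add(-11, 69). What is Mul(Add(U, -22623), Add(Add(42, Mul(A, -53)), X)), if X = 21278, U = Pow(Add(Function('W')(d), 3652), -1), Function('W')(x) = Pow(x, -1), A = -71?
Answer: Rational(-120196129007439, 211817) ≈ -5.6745e+8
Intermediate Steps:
d = 58
U = Rational(58, 211817) (U = Pow(Add(Pow(58, -1), 3652), -1) = Pow(Add(Rational(1, 58), 3652), -1) = Pow(Rational(211817, 58), -1) = Rational(58, 211817) ≈ 0.00027382)
Mul(Add(U, -22623), Add(Add(42, Mul(A, -53)), X)) = Mul(Add(Rational(58, 211817), -22623), Add(Add(42, Mul(-71, -53)), 21278)) = Mul(Rational(-4791935933, 211817), Add(Add(42, 3763), 21278)) = Mul(Rational(-4791935933, 211817), Add(3805, 21278)) = Mul(Rational(-4791935933, 211817), 25083) = Rational(-120196129007439, 211817)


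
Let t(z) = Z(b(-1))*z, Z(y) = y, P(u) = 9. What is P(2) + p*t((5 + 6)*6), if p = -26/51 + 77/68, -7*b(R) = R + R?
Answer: 2468/119 ≈ 20.740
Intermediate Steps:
b(R) = -2*R/7 (b(R) = -(R + R)/7 = -2*R/7)
p = 127/204 (p = -26*1/51 + 77*(1/68) = -26/51 + 77/68 = 127/204 ≈ 0.62255)
t(z) = 2*z/7 (t(z) = (-2/7*(-1))*z = 2*z/7)
P(2) + p*t((5 + 6)*6) = 9 + 127*(2*((5 + 6)*6)/7)/204 = 9 + 127*(2*(11*6)/7)/204 = 9 + 127*((2/7)*66)/204 = 9 + (127/204)*(132/7) = 9 + 1397/119 = 2468/119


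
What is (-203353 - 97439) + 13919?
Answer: -286873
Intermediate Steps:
(-203353 - 97439) + 13919 = -300792 + 13919 = -286873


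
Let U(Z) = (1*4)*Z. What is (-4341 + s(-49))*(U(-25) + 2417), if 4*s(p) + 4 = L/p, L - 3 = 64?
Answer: -281713769/28 ≈ -1.0061e+7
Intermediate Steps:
L = 67 (L = 3 + 64 = 67)
s(p) = -1 + 67/(4*p) (s(p) = -1 + (67/p)/4 = -1 + 67/(4*p))
U(Z) = 4*Z
(-4341 + s(-49))*(U(-25) + 2417) = (-4341 + (67/4 - 1*(-49))/(-49))*(4*(-25) + 2417) = (-4341 - (67/4 + 49)/49)*(-100 + 2417) = (-4341 - 1/49*263/4)*2317 = (-4341 - 263/196)*2317 = -851099/196*2317 = -281713769/28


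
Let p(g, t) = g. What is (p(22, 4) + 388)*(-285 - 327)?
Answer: -250920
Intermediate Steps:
(p(22, 4) + 388)*(-285 - 327) = (22 + 388)*(-285 - 327) = 410*(-612) = -250920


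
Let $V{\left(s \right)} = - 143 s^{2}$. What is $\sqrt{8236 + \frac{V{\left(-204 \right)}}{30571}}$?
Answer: $\frac{2 \sqrt{1878829980607}}{30571} \approx 89.673$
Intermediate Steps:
$\sqrt{8236 + \frac{V{\left(-204 \right)}}{30571}} = \sqrt{8236 + \frac{\left(-143\right) \left(-204\right)^{2}}{30571}} = \sqrt{8236 + \left(-143\right) 41616 \cdot \frac{1}{30571}} = \sqrt{8236 - \frac{5951088}{30571}} = \sqrt{\frac{245831668}{30571}} = \frac{2 \sqrt{1878829980607}}{30571}$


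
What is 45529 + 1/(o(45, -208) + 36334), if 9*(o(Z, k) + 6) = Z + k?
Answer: 14878376390/326789 ≈ 45529.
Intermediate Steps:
o(Z, k) = -6 + Z/9 + k/9 (o(Z, k) = -6 + (Z + k)/9 = -6 + (Z/9 + k/9) = -6 + Z/9 + k/9)
45529 + 1/(o(45, -208) + 36334) = 45529 + 1/((-6 + (1/9)*45 + (1/9)*(-208)) + 36334) = 45529 + 1/((-6 + 5 - 208/9) + 36334) = 45529 + 1/(-217/9 + 36334) = 45529 + 1/(326789/9) = 45529 + 9/326789 = 14878376390/326789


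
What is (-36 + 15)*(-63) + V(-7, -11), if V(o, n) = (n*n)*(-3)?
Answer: 960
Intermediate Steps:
V(o, n) = -3*n**2 (V(o, n) = n**2*(-3) = -3*n**2)
(-36 + 15)*(-63) + V(-7, -11) = (-36 + 15)*(-63) - 3*(-11)**2 = -21*(-63) - 3*121 = 1323 - 363 = 960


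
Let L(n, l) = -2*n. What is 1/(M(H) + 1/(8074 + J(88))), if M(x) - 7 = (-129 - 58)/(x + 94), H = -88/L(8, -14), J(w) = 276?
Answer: 1661650/8508849 ≈ 0.19528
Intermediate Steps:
H = 11/2 (H = -88/((-2*8)) = -88/(-16) = -88*(-1/16) = 11/2 ≈ 5.5000)
M(x) = 7 - 187/(94 + x) (M(x) = 7 + (-129 - 58)/(x + 94) = 7 - 187/(94 + x))
1/(M(H) + 1/(8074 + J(88))) = 1/((471 + 7*(11/2))/(94 + 11/2) + 1/(8074 + 276)) = 1/((471 + 77/2)/(199/2) + 1/8350) = 1/((2/199)*(1019/2) + 1/8350) = 1/(1019/199 + 1/8350) = 1/(8508849/1661650) = 1661650/8508849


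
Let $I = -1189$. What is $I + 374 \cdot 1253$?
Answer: $467433$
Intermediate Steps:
$I + 374 \cdot 1253 = -1189 + 374 \cdot 1253 = -1189 + 468622 = 467433$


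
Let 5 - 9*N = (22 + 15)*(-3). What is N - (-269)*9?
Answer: 21905/9 ≈ 2433.9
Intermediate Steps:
N = 116/9 (N = 5/9 - (22 + 15)*(-3)/9 = 5/9 - 37*(-3)/9 = 5/9 - 1/9*(-111) = 5/9 + 37/3 = 116/9 ≈ 12.889)
N - (-269)*9 = 116/9 - (-269)*9 = 116/9 - 1*(-2421) = 116/9 + 2421 = 21905/9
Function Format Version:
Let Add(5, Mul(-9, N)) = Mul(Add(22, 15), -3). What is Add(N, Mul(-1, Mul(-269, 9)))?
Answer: Rational(21905, 9) ≈ 2433.9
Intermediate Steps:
N = Rational(116, 9) (N = Add(Rational(5, 9), Mul(Rational(-1, 9), Mul(Add(22, 15), -3))) = Add(Rational(5, 9), Mul(Rational(-1, 9), Mul(37, -3))) = Add(Rational(5, 9), Mul(Rational(-1, 9), -111)) = Add(Rational(5, 9), Rational(37, 3)) = Rational(116, 9) ≈ 12.889)
Add(N, Mul(-1, Mul(-269, 9))) = Add(Rational(116, 9), Mul(-1, Mul(-269, 9))) = Add(Rational(116, 9), Mul(-1, -2421)) = Add(Rational(116, 9), 2421) = Rational(21905, 9)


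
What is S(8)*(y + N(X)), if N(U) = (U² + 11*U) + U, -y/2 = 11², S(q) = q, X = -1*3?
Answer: -2152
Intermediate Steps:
X = -3
y = -242 (y = -2*11² = -2*121 = -242)
N(U) = U² + 12*U
S(8)*(y + N(X)) = 8*(-242 - 3*(12 - 3)) = 8*(-242 - 3*9) = 8*(-242 - 27) = 8*(-269) = -2152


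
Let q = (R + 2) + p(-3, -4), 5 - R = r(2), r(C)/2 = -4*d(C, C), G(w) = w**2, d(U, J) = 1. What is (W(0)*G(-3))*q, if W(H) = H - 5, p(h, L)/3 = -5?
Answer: 0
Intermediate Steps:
p(h, L) = -15 (p(h, L) = 3*(-5) = -15)
W(H) = -5 + H
r(C) = -8 (r(C) = 2*(-4*1) = 2*(-4) = -8)
R = 13 (R = 5 - 1*(-8) = 5 + 8 = 13)
q = 0 (q = (13 + 2) - 15 = 15 - 15 = 0)
(W(0)*G(-3))*q = ((-5 + 0)*(-3)**2)*0 = -5*9*0 = -45*0 = 0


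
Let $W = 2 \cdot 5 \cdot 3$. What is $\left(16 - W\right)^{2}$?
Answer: $196$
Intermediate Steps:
$W = 30$ ($W = 10 \cdot 3 = 30$)
$\left(16 - W\right)^{2} = \left(16 - 30\right)^{2} = \left(-14\right)^{2} = 196$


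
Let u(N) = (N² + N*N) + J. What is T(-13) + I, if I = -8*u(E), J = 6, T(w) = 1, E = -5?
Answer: -447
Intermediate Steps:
u(N) = 6 + 2*N² (u(N) = (N² + N*N) + 6 = (N² + N²) + 6 = 2*N² + 6 = 6 + 2*N²)
I = -448 (I = -8*(6 + 2*(-5)²) = -8*(6 + 2*25) = -8*(6 + 50) = -8*56 = -448)
T(-13) + I = 1 - 448 = -447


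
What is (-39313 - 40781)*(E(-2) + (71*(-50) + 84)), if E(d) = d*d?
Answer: 277285428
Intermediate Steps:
E(d) = d**2
(-39313 - 40781)*(E(-2) + (71*(-50) + 84)) = (-39313 - 40781)*((-2)**2 + (71*(-50) + 84)) = -80094*(4 + (-3550 + 84)) = -80094*(4 - 3466) = -80094*(-3462) = 277285428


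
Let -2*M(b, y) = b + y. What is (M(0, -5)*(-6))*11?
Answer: -165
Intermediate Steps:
M(b, y) = -b/2 - y/2 (M(b, y) = -(b + y)/2 = -b/2 - y/2)
(M(0, -5)*(-6))*11 = ((-½*0 - ½*(-5))*(-6))*11 = ((0 + 5/2)*(-6))*11 = ((5/2)*(-6))*11 = -15*11 = -165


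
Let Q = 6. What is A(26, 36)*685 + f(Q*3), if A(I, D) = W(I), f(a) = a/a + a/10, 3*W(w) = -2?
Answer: -6808/15 ≈ -453.87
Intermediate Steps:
W(w) = -⅔ (W(w) = (⅓)*(-2) = -⅔)
f(a) = 1 + a/10 (f(a) = 1 + a*(⅒) = 1 + a/10)
A(I, D) = -⅔
A(26, 36)*685 + f(Q*3) = -⅔*685 + (1 + (6*3)/10) = -1370/3 + (1 + (⅒)*18) = -1370/3 + (1 + 9/5) = -1370/3 + 14/5 = -6808/15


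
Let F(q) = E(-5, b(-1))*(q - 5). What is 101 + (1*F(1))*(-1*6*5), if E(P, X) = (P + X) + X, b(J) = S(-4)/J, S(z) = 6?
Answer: -1939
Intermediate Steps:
b(J) = 6/J
E(P, X) = P + 2*X
F(q) = 85 - 17*q (F(q) = (-5 + 2*(6/(-1)))*(q - 5) = (-5 + 2*(6*(-1)))*(-5 + q) = (-5 + 2*(-6))*(-5 + q) = (-5 - 12)*(-5 + q) = -17*(-5 + q) = 85 - 17*q)
101 + (1*F(1))*(-1*6*5) = 101 + (1*(85 - 17*1))*(-1*6*5) = 101 + (1*(85 - 17))*(-6*5) = 101 + (1*68)*(-30) = 101 + 68*(-30) = 101 - 2040 = -1939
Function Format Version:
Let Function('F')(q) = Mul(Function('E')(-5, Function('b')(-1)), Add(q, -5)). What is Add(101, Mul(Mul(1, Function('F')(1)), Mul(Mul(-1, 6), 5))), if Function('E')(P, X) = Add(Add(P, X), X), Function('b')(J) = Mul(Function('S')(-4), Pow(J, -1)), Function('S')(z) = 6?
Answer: -1939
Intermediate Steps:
Function('b')(J) = Mul(6, Pow(J, -1))
Function('E')(P, X) = Add(P, Mul(2, X))
Function('F')(q) = Add(85, Mul(-17, q)) (Function('F')(q) = Mul(Add(-5, Mul(2, Mul(6, Pow(-1, -1)))), Add(q, -5)) = Mul(Add(-5, Mul(2, Mul(6, -1))), Add(-5, q)) = Mul(Add(-5, Mul(2, -6)), Add(-5, q)) = Mul(Add(-5, -12), Add(-5, q)) = Mul(-17, Add(-5, q)) = Add(85, Mul(-17, q)))
Add(101, Mul(Mul(1, Function('F')(1)), Mul(Mul(-1, 6), 5))) = Add(101, Mul(Mul(1, Add(85, Mul(-17, 1))), Mul(Mul(-1, 6), 5))) = Add(101, Mul(Mul(1, Add(85, -17)), Mul(-6, 5))) = Add(101, Mul(Mul(1, 68), -30)) = Add(101, Mul(68, -30)) = Add(101, -2040) = -1939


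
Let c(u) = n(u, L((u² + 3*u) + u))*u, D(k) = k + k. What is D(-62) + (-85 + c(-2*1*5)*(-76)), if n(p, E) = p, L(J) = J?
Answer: -7809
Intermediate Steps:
D(k) = 2*k
c(u) = u² (c(u) = u*u = u²)
D(-62) + (-85 + c(-2*1*5)*(-76)) = 2*(-62) + (-85 + (-2*1*5)²*(-76)) = -124 + (-85 + (-2*5)²*(-76)) = -124 + (-85 + (-10)²*(-76)) = -124 + (-85 + 100*(-76)) = -124 + (-85 - 7600) = -124 - 7685 = -7809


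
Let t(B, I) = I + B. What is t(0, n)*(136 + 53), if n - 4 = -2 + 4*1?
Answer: 1134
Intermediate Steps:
n = 6 (n = 4 + (-2 + 4*1) = 4 + (-2 + 4) = 4 + 2 = 6)
t(B, I) = B + I
t(0, n)*(136 + 53) = (0 + 6)*(136 + 53) = 6*189 = 1134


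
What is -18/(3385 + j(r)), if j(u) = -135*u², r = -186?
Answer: 18/4667075 ≈ 3.8568e-6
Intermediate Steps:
-18/(3385 + j(r)) = -18/(3385 - 135*(-186)²) = -18/(3385 - 135*34596) = -18/(3385 - 4670460) = -18/(-4667075) = -18*(-1/4667075) = 18/4667075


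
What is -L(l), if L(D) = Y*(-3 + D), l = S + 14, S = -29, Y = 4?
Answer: 72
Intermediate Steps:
l = -15 (l = -29 + 14 = -15)
L(D) = -12 + 4*D (L(D) = 4*(-3 + D) = -12 + 4*D)
-L(l) = -(-12 + 4*(-15)) = -(-12 - 60) = -1*(-72) = 72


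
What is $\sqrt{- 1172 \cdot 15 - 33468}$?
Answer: $6 i \sqrt{1418} \approx 225.94 i$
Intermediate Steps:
$\sqrt{- 1172 \cdot 15 - 33468} = \sqrt{\left(-1\right) 17580 - 33468} = \sqrt{-17580 - 33468} = \sqrt{-51048} = 6 i \sqrt{1418}$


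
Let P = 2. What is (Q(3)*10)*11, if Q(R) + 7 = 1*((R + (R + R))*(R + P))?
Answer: 4180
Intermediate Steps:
Q(R) = -7 + 3*R*(2 + R) (Q(R) = -7 + 1*((R + (R + R))*(R + 2)) = -7 + 1*((R + 2*R)*(2 + R)) = -7 + 1*((3*R)*(2 + R)) = -7 + 1*(3*R*(2 + R)) = -7 + 3*R*(2 + R))
(Q(3)*10)*11 = ((-7 + 3*3**2 + 6*3)*10)*11 = ((-7 + 3*9 + 18)*10)*11 = ((-7 + 27 + 18)*10)*11 = (38*10)*11 = 380*11 = 4180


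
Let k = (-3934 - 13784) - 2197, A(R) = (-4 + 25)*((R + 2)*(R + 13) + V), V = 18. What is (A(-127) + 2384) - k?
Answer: 321927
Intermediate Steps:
A(R) = 378 + 21*(2 + R)*(13 + R) (A(R) = (-4 + 25)*((R + 2)*(R + 13) + 18) = 21*((2 + R)*(13 + R) + 18) = 21*(18 + (2 + R)*(13 + R)) = 378 + 21*(2 + R)*(13 + R))
k = -19915 (k = -17718 - 2197 = -19915)
(A(-127) + 2384) - k = ((924 + 21*(-127)**2 + 315*(-127)) + 2384) - 1*(-19915) = ((924 + 21*16129 - 40005) + 2384) + 19915 = ((924 + 338709 - 40005) + 2384) + 19915 = (299628 + 2384) + 19915 = 302012 + 19915 = 321927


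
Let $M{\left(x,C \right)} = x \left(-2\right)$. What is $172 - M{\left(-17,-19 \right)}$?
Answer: $138$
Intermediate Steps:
$M{\left(x,C \right)} = - 2 x$
$172 - M{\left(-17,-19 \right)} = 172 - \left(-2\right) \left(-17\right) = 172 - 34 = 138$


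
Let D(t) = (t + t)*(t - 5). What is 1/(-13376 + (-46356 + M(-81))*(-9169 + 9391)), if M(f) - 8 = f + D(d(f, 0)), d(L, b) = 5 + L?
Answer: -1/7587350 ≈ -1.3180e-7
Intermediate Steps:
D(t) = 2*t*(-5 + t) (D(t) = (2*t)*(-5 + t) = 2*t*(-5 + t))
M(f) = 8 + f + 2*f*(5 + f) (M(f) = 8 + (f + 2*(5 + f)*(-5 + (5 + f))) = 8 + (f + 2*(5 + f)*f) = 8 + (f + 2*f*(5 + f)) = 8 + f + 2*f*(5 + f))
1/(-13376 + (-46356 + M(-81))*(-9169 + 9391)) = 1/(-13376 + (-46356 + (8 - 81 + 2*(-81)*(5 - 81)))*(-9169 + 9391)) = 1/(-13376 + (-46356 + (8 - 81 + 2*(-81)*(-76)))*222) = 1/(-13376 + (-46356 + (8 - 81 + 12312))*222) = 1/(-13376 + (-46356 + 12239)*222) = 1/(-13376 - 34117*222) = 1/(-13376 - 7573974) = 1/(-7587350) = -1/7587350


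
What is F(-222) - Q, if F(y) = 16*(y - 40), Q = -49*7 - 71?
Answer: -3778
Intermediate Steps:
Q = -414 (Q = -343 - 71 = -414)
F(y) = -640 + 16*y (F(y) = 16*(-40 + y) = -640 + 16*y)
F(-222) - Q = (-640 + 16*(-222)) - 1*(-414) = (-640 - 3552) + 414 = -4192 + 414 = -3778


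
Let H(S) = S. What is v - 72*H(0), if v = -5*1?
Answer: -5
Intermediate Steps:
v = -5
v - 72*H(0) = -5 - 72*0 = -5 + 0 = -5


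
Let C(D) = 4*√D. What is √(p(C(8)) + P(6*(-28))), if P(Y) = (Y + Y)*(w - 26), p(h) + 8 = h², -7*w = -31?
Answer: 2*√1842 ≈ 85.837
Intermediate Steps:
w = 31/7 (w = -⅐*(-31) = 31/7 ≈ 4.4286)
p(h) = -8 + h²
P(Y) = -302*Y/7 (P(Y) = (Y + Y)*(31/7 - 26) = (2*Y)*(-151/7) = -302*Y/7)
√(p(C(8)) + P(6*(-28))) = √((-8 + (4*√8)²) - 1812*(-28)/7) = √((-8 + (4*(2*√2))²) - 302/7*(-168)) = √((-8 + (8*√2)²) + 7248) = √((-8 + 128) + 7248) = √(120 + 7248) = √7368 = 2*√1842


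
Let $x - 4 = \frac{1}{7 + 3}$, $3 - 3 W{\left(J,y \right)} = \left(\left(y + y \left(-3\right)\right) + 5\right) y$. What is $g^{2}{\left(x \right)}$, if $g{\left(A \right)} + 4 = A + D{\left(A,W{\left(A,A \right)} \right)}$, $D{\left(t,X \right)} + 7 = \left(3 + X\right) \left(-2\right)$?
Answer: $\frac{12581209}{22500} \approx 559.17$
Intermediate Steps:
$W{\left(J,y \right)} = 1 - \frac{y \left(5 - 2 y\right)}{3}$ ($W{\left(J,y \right)} = 1 - \frac{\left(\left(y + y \left(-3\right)\right) + 5\right) y}{3} = 1 - \frac{\left(\left(y - 3 y\right) + 5\right) y}{3} = 1 - \frac{\left(- 2 y + 5\right) y}{3} = 1 - \frac{\left(5 - 2 y\right) y}{3} = 1 - \frac{y \left(5 - 2 y\right)}{3}$)
$D{\left(t,X \right)} = -13 - 2 X$ ($D{\left(t,X \right)} = -7 + \left(3 + X\right) \left(-2\right) = -7 - \left(6 + 2 X\right) = -13 - 2 X$)
$x = \frac{41}{10}$ ($x = 4 + \frac{1}{7 + 3} = 4 + \frac{1}{10} = \frac{41}{10} \approx 4.1$)
$g{\left(A \right)} = -19 - \frac{4 A^{2}}{3} + \frac{13 A}{3}$ ($g{\left(A \right)} = -4 - \left(13 - A + 2 \left(1 - \frac{5 A}{3} + \frac{2 A^{2}}{3}\right)\right) = -4 - \left(15 - \frac{13 A}{3} + \frac{4 A^{2}}{3}\right) = -19 - \frac{4 A^{2}}{3} + \frac{13 A}{3}$)
$g^{2}{\left(x \right)} = \left(-19 - \frac{4 \left(\frac{41}{10}\right)^{2}}{3} + \frac{13}{3} \cdot \frac{41}{10}\right)^{2} = \left(-19 - \frac{1681}{75} + \frac{533}{30}\right)^{2} = \left(- \frac{3547}{150}\right)^{2} = \frac{12581209}{22500}$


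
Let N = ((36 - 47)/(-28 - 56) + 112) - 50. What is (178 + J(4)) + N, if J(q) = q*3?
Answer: 21179/84 ≈ 252.13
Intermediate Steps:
J(q) = 3*q
N = 5219/84 (N = (-11/(-84) + 112) - 50 = (-11*(-1/84) + 112) - 50 = (11/84 + 112) - 50 = 9419/84 - 50 = 5219/84 ≈ 62.131)
(178 + J(4)) + N = (178 + 3*4) + 5219/84 = (178 + 12) + 5219/84 = 190 + 5219/84 = 21179/84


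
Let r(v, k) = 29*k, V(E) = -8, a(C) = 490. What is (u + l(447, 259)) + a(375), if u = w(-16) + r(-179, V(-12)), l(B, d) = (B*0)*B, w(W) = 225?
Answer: 483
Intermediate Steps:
l(B, d) = 0 (l(B, d) = 0*B = 0)
u = -7 (u = 225 + 29*(-8) = 225 - 232 = -7)
(u + l(447, 259)) + a(375) = (-7 + 0) + 490 = -7 + 490 = 483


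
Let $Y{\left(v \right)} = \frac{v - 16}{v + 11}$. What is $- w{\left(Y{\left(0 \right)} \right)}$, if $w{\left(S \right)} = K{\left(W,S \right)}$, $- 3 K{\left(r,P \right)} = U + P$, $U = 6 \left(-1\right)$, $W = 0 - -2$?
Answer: $- \frac{82}{33} \approx -2.4848$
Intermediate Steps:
$W = 2$ ($W = 0 + 2 = 2$)
$U = -6$
$Y{\left(v \right)} = \frac{-16 + v}{11 + v}$
$K{\left(r,P \right)} = 2 - \frac{P}{3}$ ($K{\left(r,P \right)} = - \frac{-6 + P}{3} = 2 - \frac{P}{3}$)
$w{\left(S \right)} = 2 - \frac{S}{3}$
$- w{\left(Y{\left(0 \right)} \right)} = - (2 - \frac{\frac{1}{11 + 0} \left(-16 + 0\right)}{3}) = - (2 - \frac{\frac{1}{11} \left(-16\right)}{3}) = - (2 - - \frac{16}{33}) = - (2 + \frac{16}{33}) = \left(-1\right) \frac{82}{33} = - \frac{82}{33}$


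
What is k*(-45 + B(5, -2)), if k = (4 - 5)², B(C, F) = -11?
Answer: -56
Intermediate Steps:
k = 1 (k = (-1)² = 1)
k*(-45 + B(5, -2)) = 1*(-45 - 11) = 1*(-56) = -56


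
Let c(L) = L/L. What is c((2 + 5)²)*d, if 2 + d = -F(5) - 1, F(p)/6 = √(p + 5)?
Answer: -3 - 6*√10 ≈ -21.974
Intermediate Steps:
c(L) = 1
F(p) = 6*√(5 + p) (F(p) = 6*√(p + 5) = 6*√(5 + p))
d = -3 - 6*√10 (d = -2 + (-6*√(5 + 5) - 1) = -2 + (-6*√10 - 1) = -2 + (-1 - 6*√10) = -3 - 6*√10 ≈ -21.974)
c((2 + 5)²)*d = 1*(-3 - 6*√10) = -3 - 6*√10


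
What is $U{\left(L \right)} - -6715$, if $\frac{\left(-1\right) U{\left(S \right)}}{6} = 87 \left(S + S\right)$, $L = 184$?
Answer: $-185381$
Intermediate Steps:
$U{\left(S \right)} = - 1044 S$ ($U{\left(S \right)} = - 6 \cdot 87 \left(S + S\right) = - 6 \cdot 87 \cdot 2 S = - 6 \cdot 174 S = - 1044 S$)
$U{\left(L \right)} - -6715 = \left(-1044\right) 184 - -6715 = -192096 + 6715 = -185381$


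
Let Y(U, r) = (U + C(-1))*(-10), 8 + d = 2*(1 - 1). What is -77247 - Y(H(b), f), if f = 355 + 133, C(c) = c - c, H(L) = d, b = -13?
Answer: -77327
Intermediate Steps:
d = -8 (d = -8 + 2*(1 - 1) = -8 + 2*0 = -8 + 0 = -8)
H(L) = -8
C(c) = 0
f = 488
Y(U, r) = -10*U (Y(U, r) = (U + 0)*(-10) = U*(-10) = -10*U)
-77247 - Y(H(b), f) = -77247 - (-10)*(-8) = -77247 - 1*80 = -77247 - 80 = -77327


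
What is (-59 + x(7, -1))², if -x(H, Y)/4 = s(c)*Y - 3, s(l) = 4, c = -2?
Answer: 961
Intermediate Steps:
x(H, Y) = 12 - 16*Y (x(H, Y) = -4*(4*Y - 3) = -4*(-3 + 4*Y) = 12 - 16*Y)
(-59 + x(7, -1))² = (-59 + (12 - 16*(-1)))² = (-59 + (12 + 16))² = (-59 + 28)² = (-31)² = 961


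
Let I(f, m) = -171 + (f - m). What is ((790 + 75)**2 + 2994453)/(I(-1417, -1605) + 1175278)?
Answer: 3742678/1175295 ≈ 3.1845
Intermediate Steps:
I(f, m) = -171 + f - m
((790 + 75)**2 + 2994453)/(I(-1417, -1605) + 1175278) = ((790 + 75)**2 + 2994453)/((-171 - 1417 - 1*(-1605)) + 1175278) = (865**2 + 2994453)/((-171 - 1417 + 1605) + 1175278) = (748225 + 2994453)/(17 + 1175278) = 3742678/1175295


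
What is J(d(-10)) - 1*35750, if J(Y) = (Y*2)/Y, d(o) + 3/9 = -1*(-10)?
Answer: -35748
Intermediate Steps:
d(o) = 29/3 (d(o) = -1/3 - 1*(-10) = -1/3 + 10 = 29/3)
J(Y) = 2 (J(Y) = (2*Y)/Y = 2)
J(d(-10)) - 1*35750 = 2 - 1*35750 = 2 - 35750 = -35748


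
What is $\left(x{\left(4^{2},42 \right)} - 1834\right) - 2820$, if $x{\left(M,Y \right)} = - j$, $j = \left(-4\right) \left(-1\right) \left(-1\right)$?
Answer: $-4650$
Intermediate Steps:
$j = -4$ ($j = 4 \left(-1\right) = -4$)
$x{\left(M,Y \right)} = 4$ ($x{\left(M,Y \right)} = \left(-1\right) \left(-4\right) = 4$)
$\left(x{\left(4^{2},42 \right)} - 1834\right) - 2820 = \left(4 - 1834\right) - 2820 = -1830 - 2820 = -4650$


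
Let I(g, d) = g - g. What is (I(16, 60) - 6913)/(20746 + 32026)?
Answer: -6913/52772 ≈ -0.13100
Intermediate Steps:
I(g, d) = 0
(I(16, 60) - 6913)/(20746 + 32026) = (0 - 6913)/(20746 + 32026) = -6913/52772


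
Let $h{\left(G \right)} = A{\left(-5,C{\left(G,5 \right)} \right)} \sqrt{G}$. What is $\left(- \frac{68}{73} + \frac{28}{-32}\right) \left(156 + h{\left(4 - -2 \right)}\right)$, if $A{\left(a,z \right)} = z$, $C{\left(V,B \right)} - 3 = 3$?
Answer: $- \frac{41145}{146} - \frac{3165 \sqrt{6}}{292} \approx -308.37$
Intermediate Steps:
$C{\left(V,B \right)} = 6$ ($C{\left(V,B \right)} = 3 + 3 = 6$)
$h{\left(G \right)} = 6 \sqrt{G}$
$\left(- \frac{68}{73} + \frac{28}{-32}\right) \left(156 + h{\left(4 - -2 \right)}\right) = \left(- \frac{68}{73} + \frac{28}{-32}\right) \left(156 + 6 \sqrt{4 - -2}\right) = \left(\left(-68\right) \frac{1}{73} + 28 \left(- \frac{1}{32}\right)\right) \left(156 + 6 \sqrt{4 + 2}\right) = \left(- \frac{68}{73} - \frac{7}{8}\right) \left(156 + 6 \sqrt{6}\right) = - \frac{1055 \left(156 + 6 \sqrt{6}\right)}{584} = - \frac{41145}{146} - \frac{3165 \sqrt{6}}{292}$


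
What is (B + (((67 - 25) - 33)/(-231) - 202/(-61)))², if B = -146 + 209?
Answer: 96896483524/22061809 ≈ 4392.0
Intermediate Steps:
B = 63
(B + (((67 - 25) - 33)/(-231) - 202/(-61)))² = (63 + (((67 - 25) - 33)/(-231) - 202/(-61)))² = (63 + ((42 - 33)*(-1/231) - 202*(-1/61)))² = (63 + (9*(-1/231) + 202/61))² = (63 + (-3/77 + 202/61))² = (63 + 15371/4697)² = (311282/4697)² = 96896483524/22061809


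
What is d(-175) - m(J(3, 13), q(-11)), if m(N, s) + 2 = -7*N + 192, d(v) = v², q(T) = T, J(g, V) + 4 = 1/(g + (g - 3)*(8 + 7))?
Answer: 91228/3 ≈ 30409.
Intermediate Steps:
J(g, V) = -4 + 1/(-45 + 16*g) (J(g, V) = -4 + 1/(g + (g - 3)*(8 + 7)) = -4 + 1/(g + (-3 + g)*15) = -4 + 1/(g + (-45 + 15*g)) = -4 + 1/(-45 + 16*g))
m(N, s) = 190 - 7*N (m(N, s) = -2 + (-7*N + 192) = -2 + (192 - 7*N) = 190 - 7*N)
d(-175) - m(J(3, 13), q(-11)) = (-175)² - (190 - 7*(181 - 64*3)/(-45 + 16*3)) = 30625 - (190 - 7*(181 - 192)/(-45 + 48)) = 30625 - (190 - 7*(-11)/3) = 30625 - (190 - 7*(-11/3)) = 30625 - (190 + 77/3) = 30625 - 1*647/3 = 30625 - 647/3 = 91228/3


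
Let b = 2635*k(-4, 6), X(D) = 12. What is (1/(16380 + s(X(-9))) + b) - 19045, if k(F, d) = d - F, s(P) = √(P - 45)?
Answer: 653321299815/89434811 - I*√33/268304433 ≈ 7305.0 - 2.1411e-8*I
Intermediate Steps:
s(P) = √(-45 + P)
b = 26350 (b = 2635*(6 - 1*(-4)) = 2635*(6 + 4) = 2635*10 = 26350)
(1/(16380 + s(X(-9))) + b) - 19045 = (1/(16380 + √(-45 + 12)) + 26350) - 19045 = (1/(16380 + √(-33)) + 26350) - 19045 = (1/(16380 + I*√33) + 26350) - 19045 = (26350 + 1/(16380 + I*√33)) - 19045 = 7305 + 1/(16380 + I*√33)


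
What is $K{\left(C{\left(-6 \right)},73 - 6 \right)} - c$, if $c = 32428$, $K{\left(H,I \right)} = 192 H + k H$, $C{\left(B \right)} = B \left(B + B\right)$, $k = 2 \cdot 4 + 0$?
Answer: $-18028$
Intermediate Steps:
$k = 8$ ($k = 8 + 0 = 8$)
$C{\left(B \right)} = 2 B^{2}$ ($C{\left(B \right)} = B 2 B = 2 B^{2}$)
$K{\left(H,I \right)} = 200 H$ ($K{\left(H,I \right)} = 192 H + 8 H = 200 H$)
$K{\left(C{\left(-6 \right)},73 - 6 \right)} - c = 200 \cdot 2 \left(-6\right)^{2} - 32428 = 200 \cdot 2 \cdot 36 - 32428 = 200 \cdot 72 - 32428 = 14400 - 32428 = -18028$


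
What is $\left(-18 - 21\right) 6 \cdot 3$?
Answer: $-702$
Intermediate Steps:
$\left(-18 - 21\right) 6 \cdot 3 = \left(-39\right) 6 \cdot 3 = \left(-234\right) 3 = -702$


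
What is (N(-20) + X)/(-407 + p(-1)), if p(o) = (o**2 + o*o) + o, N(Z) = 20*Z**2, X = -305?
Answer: -7695/406 ≈ -18.953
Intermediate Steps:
p(o) = o + 2*o**2 (p(o) = (o**2 + o**2) + o = 2*o**2 + o = o + 2*o**2)
(N(-20) + X)/(-407 + p(-1)) = (20*(-20)**2 - 305)/(-407 - (1 + 2*(-1))) = (20*400 - 305)/(-407 - (1 - 2)) = (8000 - 305)/(-407 - 1*(-1)) = 7695/(-407 + 1) = 7695/(-406) = 7695*(-1/406) = -7695/406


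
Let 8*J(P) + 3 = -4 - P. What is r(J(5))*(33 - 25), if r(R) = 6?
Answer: 48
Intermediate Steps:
J(P) = -7/8 - P/8 (J(P) = -3/8 + (-4 - P)/8 = -3/8 + (-½ - P/8) = -7/8 - P/8)
r(J(5))*(33 - 25) = 6*(33 - 25) = 6*8 = 48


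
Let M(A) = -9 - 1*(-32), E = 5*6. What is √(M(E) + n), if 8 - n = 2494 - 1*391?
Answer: 2*I*√518 ≈ 45.519*I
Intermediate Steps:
E = 30
M(A) = 23 (M(A) = -9 + 32 = 23)
n = -2095 (n = 8 - (2494 - 1*391) = 8 - (2494 - 391) = 8 - 1*2103 = 8 - 2103 = -2095)
√(M(E) + n) = √(23 - 2095) = √(-2072) = 2*I*√518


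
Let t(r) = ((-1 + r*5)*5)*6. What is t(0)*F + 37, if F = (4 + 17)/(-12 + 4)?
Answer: 463/4 ≈ 115.75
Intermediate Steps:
t(r) = -30 + 150*r (t(r) = ((-1 + 5*r)*5)*6 = (-5 + 25*r)*6 = -30 + 150*r)
F = -21/8 (F = 21/(-8) = 21*(-⅛) = -21/8 ≈ -2.6250)
t(0)*F + 37 = (-30 + 150*0)*(-21/8) + 37 = (-30 + 0)*(-21/8) + 37 = -30*(-21/8) + 37 = 315/4 + 37 = 463/4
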